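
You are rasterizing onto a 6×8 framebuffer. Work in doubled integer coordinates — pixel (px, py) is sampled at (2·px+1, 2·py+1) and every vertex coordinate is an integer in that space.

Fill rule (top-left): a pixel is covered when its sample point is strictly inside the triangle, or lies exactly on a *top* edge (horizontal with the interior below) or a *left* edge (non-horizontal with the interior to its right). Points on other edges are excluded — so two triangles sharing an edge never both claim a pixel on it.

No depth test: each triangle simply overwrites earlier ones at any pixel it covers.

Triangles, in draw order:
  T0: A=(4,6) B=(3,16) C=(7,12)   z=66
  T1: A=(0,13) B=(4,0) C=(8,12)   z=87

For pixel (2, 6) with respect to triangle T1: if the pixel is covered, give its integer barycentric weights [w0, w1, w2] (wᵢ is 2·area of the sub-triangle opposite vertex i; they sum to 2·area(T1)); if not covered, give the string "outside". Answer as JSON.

T0:
  2·area = 36  (B↔C swapped to make it positive)
  edge (4, 6)→(7, 12): d=(3,6) right/bottom  bias=-1
  edge (7, 12)→(3, 16): d=(-4,4) right/bottom  bias=-1
  edge (3, 16)→(4, 6): d=(1,-10) top-left  bias=+0
    (2,4)@(5, 9): e=[3,20,13] → █
    (3,4)@(7, 9): e=[-9,12,33] → ·
    (2,5)@(5, 11): e=[9,12,15] → █
    (3,5)@(7, 11): e=[-3,4,35] → ·
    (2,6)@(5, 13): e=[15,4,17] → █
    (3,6)@(7, 13): e=[3,-4,37] → ·
    (2,7)@(5, 15): e=[21,-4,19] → ·
  covered (3 px):
    · · · · · ·
    · · · · · ·
    · · · · · ·
    · · · · · ·
    · · █ · · ·
    · · █ · · ·
    · · █ · · ·
    · · · · · ·
T1:
  2·area = 100
  edge (0, 13)→(4, 0): d=(4,-13) top-left  bias=+0
  edge (4, 0)→(8, 12): d=(4,12) right/bottom  bias=-1
  edge (8, 12)→(0, 13): d=(-8,1) right/bottom  bias=-1
    (2,1)@(5, 3): e=[25,0,75] → ·  [on edge]
    (1,2)@(3, 5): e=[7,32,61] → █
    (2,2)@(5, 5): e=[33,8,59] → █
    (3,2)@(7, 5): e=[59,-16,57] → ·
    (1,3)@(3, 7): e=[15,40,45] → █
    (3,3)@(7, 7): e=[67,-8,41] → ·
    (1,4)@(3, 9): e=[23,48,29] → █
    (3,4)@(7, 9): e=[75,0,25] → ·  [on edge]
    (0,5)@(1, 11): e=[5,80,15] → █
    (3,5)@(7, 11): e=[83,8,9] → █
    (4,5)@(9, 11): e=[109,-16,7] → ·
    (0,6)@(1, 13): e=[13,88,-1] → ·
    (4,7)@(9, 15): e=[125,0,-25] → ·  [on edge]
  covered (10 px):
    · · · · · ·
    · · · · · ·
    · █ █ · · ·
    · █ █ · · ·
    · █ █ · · ·
    █ █ █ █ · ·
    · · · · · ·
    · · · · · ·

Result: "outside"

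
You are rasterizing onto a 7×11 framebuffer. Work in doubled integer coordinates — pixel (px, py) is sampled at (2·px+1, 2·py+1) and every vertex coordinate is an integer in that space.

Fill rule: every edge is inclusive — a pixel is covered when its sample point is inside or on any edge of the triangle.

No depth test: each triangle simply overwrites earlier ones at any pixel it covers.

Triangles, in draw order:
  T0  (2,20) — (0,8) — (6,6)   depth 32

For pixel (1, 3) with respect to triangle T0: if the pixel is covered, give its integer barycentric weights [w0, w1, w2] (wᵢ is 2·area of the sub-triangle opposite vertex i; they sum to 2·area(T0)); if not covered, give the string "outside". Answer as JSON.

T0:
  2·area = 76
  edge (2, 20)→(0, 8): d=(-2,-12) inclusive
  edge (0, 8)→(6, 6): d=(6,-2) inclusive
  edge (6, 6)→(2, 20): d=(-4,14) inclusive
    (4,2)@(9, 5): e=[114,0,-38] → ·  [on edge]
    (1,3)@(3, 7): e=[38,0,38] → #  [on edge]
    (2,3)@(5, 7): e=[62,4,10] → #
    (3,3)@(7, 7): e=[86,8,-18] → ·
    (0,4)@(1, 9): e=[10,8,58] → #
    (3,4)@(7, 9): e=[82,20,-26] → ·
    (0,5)@(1, 11): e=[6,20,50] → #
    (2,5)@(5, 11): e=[54,28,-6] → ·
    (0,6)@(1, 13): e=[2,32,42] → #
    (2,6)@(5, 13): e=[50,40,-14] → ·
    (0,7)@(1, 15): e=[-2,44,34] → ·
    (1,7)@(3, 15): e=[22,48,6] → #
  covered (10 px):
    · · · · · · ·
    · · · · · · ·
    · · · · · · ·
    · # # · · · ·
    # # # · · · ·
    # # · · · · ·
    # # · · · · ·
    · # · · · · ·
    · · · · · · ·
    · · · · · · ·
    · · · · · · ·

Final: [0,38,38]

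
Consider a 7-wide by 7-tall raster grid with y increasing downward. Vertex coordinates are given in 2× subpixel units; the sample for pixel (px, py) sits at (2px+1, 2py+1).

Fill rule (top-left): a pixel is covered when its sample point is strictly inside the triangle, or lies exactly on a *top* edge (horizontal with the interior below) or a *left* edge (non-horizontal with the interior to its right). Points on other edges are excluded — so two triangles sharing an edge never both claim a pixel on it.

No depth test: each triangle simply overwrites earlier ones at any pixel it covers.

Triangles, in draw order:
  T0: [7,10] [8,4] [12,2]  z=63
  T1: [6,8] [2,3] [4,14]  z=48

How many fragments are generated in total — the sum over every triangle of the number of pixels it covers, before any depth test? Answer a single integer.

T0:
  2·area = 22
  edge (7, 10)→(8, 4): d=(1,-6) top-left  bias=+0
  edge (8, 4)→(12, 2): d=(4,-2) top-left  bias=+0
  edge (12, 2)→(7, 10): d=(-5,8) right/bottom  bias=-1
    (5,1)@(11, 3): e=[17,2,3] → X
    (6,1)@(13, 3): e=[29,6,-13] → .
    (4,2)@(9, 5): e=[7,6,9] → X
    (5,2)@(11, 5): e=[19,10,-7] → .
    (4,3)@(9, 7): e=[9,14,-1] → .
  covered (2 px):
    . . . . . . .
    . . . . . X .
    . . . . X . .
    . . . . . . .
    . . . . . . .
    . . . . . . .
    . . . . . . .
T1:
  2·area = 34  (B↔C swapped to make it positive)
  edge (6, 8)→(4, 14): d=(-2,6) right/bottom  bias=-1
  edge (4, 14)→(2, 3): d=(-2,-11) top-left  bias=+0
  edge (2, 3)→(6, 8): d=(4,5) right/bottom  bias=-1
    (1,2)@(3, 5): e=[24,7,3] → X
    (2,2)@(5, 5): e=[12,29,-7] → .
    (3,2)@(7, 5): e=[0,51,-17] → .  [on edge]
    (1,3)@(3, 7): e=[20,3,11] → X
    (2,3)@(5, 7): e=[8,25,1] → X
    (3,3)@(7, 7): e=[-4,47,-9] → .
    (1,4)@(3, 9): e=[16,-1,19] → .
    (2,4)@(5, 9): e=[4,21,9] → X
    (3,4)@(7, 9): e=[-8,43,-1] → .
    (2,5)@(5, 11): e=[0,17,17] → .  [on edge]
  covered (4 px):
    . . . . . . .
    . . . . . . .
    . X . . . . .
    . X X . . . .
    . . X . . . .
    . . . . . . .
    . . . . . . .

Final: 6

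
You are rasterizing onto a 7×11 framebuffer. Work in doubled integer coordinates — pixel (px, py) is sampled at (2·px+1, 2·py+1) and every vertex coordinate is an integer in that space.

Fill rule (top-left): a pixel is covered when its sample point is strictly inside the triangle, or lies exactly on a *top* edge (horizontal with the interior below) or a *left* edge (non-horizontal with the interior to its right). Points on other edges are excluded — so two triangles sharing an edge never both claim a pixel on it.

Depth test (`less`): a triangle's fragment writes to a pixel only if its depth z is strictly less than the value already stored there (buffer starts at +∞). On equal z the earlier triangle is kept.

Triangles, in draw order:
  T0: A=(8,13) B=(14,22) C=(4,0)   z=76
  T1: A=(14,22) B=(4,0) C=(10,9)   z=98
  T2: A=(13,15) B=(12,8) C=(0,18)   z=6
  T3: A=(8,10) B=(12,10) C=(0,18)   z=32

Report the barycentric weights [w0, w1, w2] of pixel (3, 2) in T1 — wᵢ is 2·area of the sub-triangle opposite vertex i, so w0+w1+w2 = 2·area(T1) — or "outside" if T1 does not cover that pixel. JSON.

T0:
  2·area = 42  (B↔C swapped to make it positive)
  edge (8, 13)→(4, 0): d=(-4,-13) top-left  bias=+0
  edge (4, 0)→(14, 22): d=(10,22) right/bottom  bias=-1
  edge (14, 22)→(8, 13): d=(-6,-9) top-left  bias=+0
    (2,1)@(5, 3): e=[1,8,33] → #
    (3,1)@(7, 3): e=[27,-36,51] → ·
    (2,2)@(5, 5): e=[-7,28,21] → ·
    (3,3)@(7, 7): e=[11,4,27] → #
    (4,3)@(9, 7): e=[37,-40,45] → ·
    (3,4)@(7, 9): e=[3,24,15] → #
    (4,4)@(9, 9): e=[29,-20,33] → ·
    (3,5)@(7, 11): e=[-5,44,3] → ·
    (4,5)@(9, 11): e=[21,0,21] → ·  [on edge]
    (4,6)@(9, 13): e=[13,20,9] → #
    (5,6)@(11, 13): e=[39,-24,27] → ·
    (4,7)@(9, 15): e=[5,40,-3] → ·
  covered (5 px):
    · · · · · · ·
    · · # · · · ·
    · · · · · · ·
    · · · # · · ·
    · · · # · · ·
    · · · · · · ·
    · · · · # · ·
    · · · · · · ·
    · · · · · # ·
    · · · · · · ·
    · · · · · · ·
T1:
  2·area = 42
  edge (14, 22)→(4, 0): d=(-10,-22) top-left  bias=+0
  edge (4, 0)→(10, 9): d=(6,9) right/bottom  bias=-1
  edge (10, 9)→(14, 22): d=(4,13) right/bottom  bias=-1
    (3,2)@(7, 5): e=[16,3,23] → #
    (4,2)@(9, 5): e=[60,-15,-3] → ·
    (3,3)@(7, 7): e=[-4,15,31] → ·
    (4,4)@(9, 9): e=[20,9,13] → #
    (5,4)@(11, 9): e=[64,-9,-13] → ·
    (4,5)@(9, 11): e=[0,21,21] → #  [on edge]
    (5,5)@(11, 11): e=[44,3,-5] → ·
    (4,6)@(9, 13): e=[-20,33,29] → ·
    (5,6)@(11, 13): e=[24,15,3] → #
    (6,6)@(13, 13): e=[68,-3,-23] → ·
    (5,7)@(11, 15): e=[4,27,11] → #
    (6,7)@(13, 15): e=[48,9,-15] → ·
  covered (6 px):
    · · · · · · ·
    · · · · · · ·
    · · · # · · ·
    · · · · · · ·
    · · · · # · ·
    · · · · # · ·
    · · · · · # ·
    · · · · · # ·
    · · · · · · ·
    · · · · · · #
    · · · · · · ·
T2:
  2·area = 94  (B↔C swapped to make it positive)
  edge (13, 15)→(0, 18): d=(-13,3) right/bottom  bias=-1
  edge (0, 18)→(12, 8): d=(12,-10) top-left  bias=+0
  edge (12, 8)→(13, 15): d=(1,7) right/bottom  bias=-1
    (5,0)@(11, 1): e=[188,-94,0] → ·  [on edge]
    (5,4)@(11, 9): e=[84,2,8] → #
    (6,4)@(13, 9): e=[78,22,-6] → ·
    (4,5)@(9, 11): e=[64,6,24] → #
    (6,5)@(13, 11): e=[52,46,-4] → ·
    (3,6)@(7, 13): e=[44,10,40] → #
    (6,6)@(13, 13): e=[26,70,-2] → ·
    (2,7)@(5, 15): e=[24,14,56] → #
    (6,7)@(13, 15): e=[0,94,0] → ·  [on edge]
    (1,8)@(3, 17): e=[4,18,72] → #
    (2,8)@(5, 17): e=[-2,38,58] → ·
    (3,8)@(7, 17): e=[-8,58,44] → ·
  covered (11 px):
    · · · · · · ·
    · · · · · · ·
    · · · · · · ·
    · · · · · · ·
    · · · · · # ·
    · · · · # # ·
    · · · # # # ·
    · · # # # # ·
    · # · · · · ·
    · · · · · · ·
    · · · · · · ·
T3:
  2·area = 32
  edge (8, 10)→(12, 10): d=(4,0) top-left  bias=+0
  edge (12, 10)→(0, 18): d=(-12,8) right/bottom  bias=-1
  edge (0, 18)→(8, 10): d=(8,-8) top-left  bias=+0
    (6,2)@(13, 5): e=[-20,52,0] → ·  [on edge]
    (5,3)@(11, 7): e=[-12,44,0] → ·  [on edge]
    (4,4)@(9, 9): e=[-4,36,0] → ·  [on edge]
    (3,5)@(7, 11): e=[4,28,0] → #  [on edge]
    (4,5)@(9, 11): e=[4,12,16] → #
    (5,5)@(11, 11): e=[4,-4,32] → ·
    (2,6)@(5, 13): e=[12,20,0] → #  [on edge]
    (4,6)@(9, 13): e=[12,-12,32] → ·
    (1,7)@(3, 15): e=[20,12,0] → #  [on edge]
    (2,7)@(5, 15): e=[20,-4,16] → ·
    (3,7)@(7, 15): e=[20,-20,32] → ·
    (0,8)@(1, 17): e=[28,4,0] → #  [on edge]
  covered (6 px):
    · · · · · · ·
    · · · · · · ·
    · · · · · · ·
    · · · · · · ·
    · · · · · · ·
    · · · # # · ·
    · · # # · · ·
    · # · · · · ·
    # · · · · · ·
    · · · · · · ·
    · · · · · · ·

Final: [3,23,16]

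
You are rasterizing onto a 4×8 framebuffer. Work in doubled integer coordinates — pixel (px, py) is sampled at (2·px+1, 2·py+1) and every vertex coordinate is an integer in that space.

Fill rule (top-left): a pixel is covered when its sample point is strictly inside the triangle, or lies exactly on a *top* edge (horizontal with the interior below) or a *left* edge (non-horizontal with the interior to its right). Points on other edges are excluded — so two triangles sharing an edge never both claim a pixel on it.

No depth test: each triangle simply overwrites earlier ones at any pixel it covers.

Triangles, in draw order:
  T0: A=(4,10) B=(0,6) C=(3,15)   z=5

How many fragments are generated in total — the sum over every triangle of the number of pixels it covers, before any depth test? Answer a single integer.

T0:
  2·area = 24  (B↔C swapped to make it positive)
  edge (4, 10)→(3, 15): d=(-1,5) right/bottom  bias=-1
  edge (3, 15)→(0, 6): d=(-3,-9) top-left  bias=+0
  edge (0, 6)→(4, 10): d=(4,4) right/bottom  bias=-1
    (2,2)@(5, 5): e=[0,48,-24] → .  [on edge]
    (0,3)@(1, 7): e=[18,6,0] → .  [on edge]
    (0,4)@(1, 9): e=[16,0,8] → X  [on edge]
    (1,4)@(3, 9): e=[6,18,0] → .  [on edge]
    (0,5)@(1, 11): e=[14,-6,16] → .
    (1,5)@(3, 11): e=[4,12,8] → X
    (2,5)@(5, 11): e=[-6,30,0] → .  [on edge]
    (1,6)@(3, 13): e=[2,6,16] → X
    (2,6)@(5, 13): e=[-8,24,8] → .
    (3,6)@(7, 13): e=[-18,42,0] → .  [on edge]
    (1,7)@(3, 15): e=[0,0,24] → .  [on edge]
  covered (3 px):
    . . . .
    . . . .
    . . . .
    . . . .
    X . . .
    . X . .
    . X . .
    . . . .

Answer: 3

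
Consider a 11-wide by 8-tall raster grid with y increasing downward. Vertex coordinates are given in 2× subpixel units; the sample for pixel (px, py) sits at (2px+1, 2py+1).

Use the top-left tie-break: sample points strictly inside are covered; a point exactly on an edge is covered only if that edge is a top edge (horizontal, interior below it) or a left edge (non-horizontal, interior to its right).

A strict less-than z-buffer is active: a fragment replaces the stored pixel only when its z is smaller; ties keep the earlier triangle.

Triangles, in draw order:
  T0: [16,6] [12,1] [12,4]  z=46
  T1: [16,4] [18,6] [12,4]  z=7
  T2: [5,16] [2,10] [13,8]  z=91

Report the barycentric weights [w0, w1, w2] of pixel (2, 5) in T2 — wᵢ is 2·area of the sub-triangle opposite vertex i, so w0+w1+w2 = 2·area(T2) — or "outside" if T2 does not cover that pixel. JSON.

T0:
  2·area = 12  (B↔C swapped to make it positive)
  edge (16, 6)→(12, 4): d=(-4,-2) top-left  bias=+0
  edge (12, 4)→(12, 1): d=(0,-3) top-left  bias=+0
  edge (12, 1)→(16, 6): d=(4,5) right/bottom  bias=-1
    (6,1)@(13, 3): e=[6,3,3] → #
    (7,1)@(15, 3): e=[10,9,-7] → ·
    (6,2)@(13, 5): e=[-2,3,11] → ·
    (7,2)@(15, 5): e=[2,9,1] → #
    (8,2)@(17, 5): e=[6,15,-9] → ·
    (7,3)@(15, 7): e=[-6,9,9] → ·
  covered (2 px):
    · · · · · · · · · · ·
    · · · · · · # · · · ·
    · · · · · · · # · · ·
    · · · · · · · · · · ·
    · · · · · · · · · · ·
    · · · · · · · · · · ·
    · · · · · · · · · · ·
    · · · · · · · · · · ·
T1:
  2·area = 8
  edge (16, 4)→(18, 6): d=(2,2) right/bottom  bias=-1
  edge (18, 6)→(12, 4): d=(-6,-2) top-left  bias=+0
  edge (12, 4)→(16, 4): d=(4,0) top-left  bias=+0
    (1,0)@(3, 1): e=[20,0,-12] → ·  [on edge]
    (6,0)@(13, 1): e=[0,20,-12] → ·  [on edge]
    (4,1)@(9, 3): e=[12,0,-4] → ·  [on edge]
    (7,1)@(15, 3): e=[0,12,-4] → ·  [on edge]
    (7,2)@(15, 5): e=[4,0,4] → #  [on edge]
    (8,2)@(17, 5): e=[0,4,4] → ·  [on edge]
    (7,3)@(15, 7): e=[8,-12,12] → ·
    (9,3)@(19, 7): e=[0,-4,12] → ·  [on edge]
    (10,3)@(21, 7): e=[-4,0,12] → ·  [on edge]
    (10,4)@(21, 9): e=[0,-12,20] → ·  [on edge]
  covered (1 px):
    · · · · · · · · · · ·
    · · · · · · · · · · ·
    · · · · · · · # · · ·
    · · · · · · · · · · ·
    · · · · · · · · · · ·
    · · · · · · · · · · ·
    · · · · · · · · · · ·
    · · · · · · · · · · ·
T2:
  2·area = 72
  edge (5, 16)→(2, 10): d=(-3,-6) top-left  bias=+0
  edge (2, 10)→(13, 8): d=(11,-2) top-left  bias=+0
  edge (13, 8)→(5, 16): d=(-8,8) right/bottom  bias=-1
    (4,4)@(9, 9): e=[45,3,24] → #
    (5,4)@(11, 9): e=[57,7,8] → #
    (6,4)@(13, 9): e=[69,11,-8] → ·
    (1,5)@(3, 11): e=[3,13,56] → #
    (2,5)@(5, 11): e=[15,17,40] → #
    (3,5)@(7, 11): e=[27,21,24] → #
    (5,5)@(11, 11): e=[51,29,-8] → ·
    (1,6)@(3, 13): e=[-3,35,40] → ·
    (2,6)@(5, 13): e=[9,39,24] → #
    (4,6)@(9, 13): e=[33,47,-8] → ·
    (2,7)@(5, 15): e=[3,61,8] → #
    (3,7)@(7, 15): e=[15,65,-8] → ·
  covered (9 px):
    · · · · · · · · · · ·
    · · · · · · · · · · ·
    · · · · · · · · · · ·
    · · · · · · · · · · ·
    · · · · # # · · · · ·
    · # # # # · · · · · ·
    · · # # · · · · · · ·
    · · # · · · · · · · ·

Answer: [17,40,15]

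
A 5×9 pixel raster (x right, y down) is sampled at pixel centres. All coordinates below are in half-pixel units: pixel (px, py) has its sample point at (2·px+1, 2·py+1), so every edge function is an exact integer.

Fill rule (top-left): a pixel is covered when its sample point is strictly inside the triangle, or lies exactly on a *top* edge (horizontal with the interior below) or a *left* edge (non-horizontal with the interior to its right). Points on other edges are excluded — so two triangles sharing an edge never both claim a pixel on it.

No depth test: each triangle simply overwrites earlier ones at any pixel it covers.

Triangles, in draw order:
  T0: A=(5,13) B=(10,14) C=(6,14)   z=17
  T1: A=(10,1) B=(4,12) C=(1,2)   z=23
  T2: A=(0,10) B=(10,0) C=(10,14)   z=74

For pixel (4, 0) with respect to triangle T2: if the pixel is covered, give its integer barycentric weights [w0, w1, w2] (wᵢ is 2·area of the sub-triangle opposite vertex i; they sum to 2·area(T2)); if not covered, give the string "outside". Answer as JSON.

T0:
  2·area = 4
  edge (5, 13)→(10, 14): d=(5,1) right/bottom  bias=-1
  edge (10, 14)→(6, 14): d=(-4,0) right/bottom  bias=-1
  edge (6, 14)→(5, 13): d=(-1,-1) top-left  bias=+0
    (0,4)@(1, 9): e=[-16,20,0] → ·  [on edge]
    (1,5)@(3, 11): e=[-8,12,0] → ·  [on edge]
    (2,6)@(5, 13): e=[0,4,0] → ·  [on edge]
    (3,7)@(7, 15): e=[8,-4,0] → ·  [on edge]
    (4,8)@(9, 17): e=[16,-12,0] → ·  [on edge]
  covered (0 px):
    · · · · ·
    · · · · ·
    · · · · ·
    · · · · ·
    · · · · ·
    · · · · ·
    · · · · ·
    · · · · ·
    · · · · ·
T1:
  2·area = 93
  edge (10, 1)→(4, 12): d=(-6,11) right/bottom  bias=-1
  edge (4, 12)→(1, 2): d=(-3,-10) top-left  bias=+0
  edge (1, 2)→(10, 1): d=(9,-1) top-left  bias=+0
    (1,1)@(3, 3): e=[65,17,11] → #
    (2,1)@(5, 3): e=[43,37,13] → #
    (3,1)@(7, 3): e=[21,57,15] → #
    (4,1)@(9, 3): e=[-1,77,17] → ·
    (1,2)@(3, 5): e=[53,11,29] → #
    (4,2)@(9, 5): e=[-13,71,35] → ·
    (1,3)@(3, 7): e=[41,5,47] → #
    (3,3)@(7, 7): e=[-3,45,51] → ·
    (1,4)@(3, 9): e=[29,-1,65] → ·
    (2,4)@(5, 9): e=[7,19,67] → #
    (3,4)@(7, 9): e=[-15,39,69] → ·
    (2,5)@(5, 11): e=[-5,13,85] → ·
  covered (9 px):
    · · · · ·
    · # # # ·
    · # # # ·
    · # # · ·
    · · # · ·
    · · · · ·
    · · · · ·
    · · · · ·
    · · · · ·
T2:
  2·area = 140
  edge (0, 10)→(10, 0): d=(10,-10) top-left  bias=+0
  edge (10, 0)→(10, 14): d=(0,14) right/bottom  bias=-1
  edge (10, 14)→(0, 10): d=(-10,-4) top-left  bias=+0
    (4,0)@(9, 1): e=[0,14,126] → #  [on edge]
    (3,1)@(7, 3): e=[0,42,98] → #  [on edge]
    (2,2)@(5, 5): e=[0,70,70] → #  [on edge]
    (1,3)@(3, 7): e=[0,98,42] → #  [on edge]
    (0,4)@(1, 9): e=[0,126,14] → #  [on edge]
    (0,5)@(1, 11): e=[20,126,-6] → ·
    (1,5)@(3, 11): e=[40,98,2] → #
    (1,6)@(3, 13): e=[60,98,-18] → ·
    (2,6)@(5, 13): e=[80,70,-10] → ·
    (3,6)@(7, 13): e=[100,42,-2] → ·
    (4,6)@(9, 13): e=[120,14,6] → #
    (4,7)@(9, 15): e=[140,14,-14] → ·
  covered (20 px):
    · · · · #
    · · · # #
    · · # # #
    · # # # #
    # # # # #
    · # # # #
    · · · · #
    · · · · ·
    · · · · ·

Result: [14,126,0]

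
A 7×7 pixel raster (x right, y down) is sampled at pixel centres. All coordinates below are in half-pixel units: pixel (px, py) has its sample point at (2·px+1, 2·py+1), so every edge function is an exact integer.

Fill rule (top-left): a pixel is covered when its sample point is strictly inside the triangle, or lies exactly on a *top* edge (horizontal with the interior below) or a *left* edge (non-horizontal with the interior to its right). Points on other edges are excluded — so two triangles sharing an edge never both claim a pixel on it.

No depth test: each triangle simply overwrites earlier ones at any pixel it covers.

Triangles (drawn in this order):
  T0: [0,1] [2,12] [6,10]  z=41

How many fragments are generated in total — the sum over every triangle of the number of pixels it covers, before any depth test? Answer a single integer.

T0:
  2·area = 48  (B↔C swapped to make it positive)
  edge (0, 1)→(6, 10): d=(6,9) right/bottom  bias=-1
  edge (6, 10)→(2, 12): d=(-4,2) right/bottom  bias=-1
  edge (2, 12)→(0, 1): d=(-2,-11) top-left  bias=+0
    (0,1)@(1, 3): e=[3,38,7] → X
    (1,1)@(3, 3): e=[-15,34,29] → .
    (0,2)@(1, 5): e=[15,30,3] → X
    (1,2)@(3, 5): e=[-3,26,25] → .
    (0,3)@(1, 7): e=[27,22,-1] → .
    (1,3)@(3, 7): e=[9,18,21] → X
    (2,3)@(5, 7): e=[-9,14,43] → .
    (1,4)@(3, 9): e=[21,10,17] → X
    (2,4)@(5, 9): e=[3,6,39] → X
    (3,4)@(7, 9): e=[-15,2,61] → .
    (1,5)@(3, 11): e=[33,2,13] → X
    (2,5)@(5, 11): e=[15,-2,35] → .
  covered (6 px):
    . . . . . . .
    X . . . . . .
    X . . . . . .
    . X . . . . .
    . X X . . . .
    . X . . . . .
    . . . . . . .

Final: 6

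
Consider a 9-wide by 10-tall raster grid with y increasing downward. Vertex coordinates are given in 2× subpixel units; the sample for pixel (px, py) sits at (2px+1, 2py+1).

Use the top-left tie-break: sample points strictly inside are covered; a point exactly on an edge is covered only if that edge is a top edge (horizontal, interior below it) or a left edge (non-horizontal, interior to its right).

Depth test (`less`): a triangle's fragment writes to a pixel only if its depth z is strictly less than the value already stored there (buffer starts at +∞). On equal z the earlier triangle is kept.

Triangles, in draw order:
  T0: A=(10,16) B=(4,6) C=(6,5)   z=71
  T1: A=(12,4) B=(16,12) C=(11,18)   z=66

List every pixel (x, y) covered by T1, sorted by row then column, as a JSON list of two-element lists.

T0:
  2·area = 26
  edge (10, 16)→(4, 6): d=(-6,-10) top-left  bias=+0
  edge (4, 6)→(6, 5): d=(2,-1) top-left  bias=+0
  edge (6, 5)→(10, 16): d=(4,11) right/bottom  bias=-1
    (0,0)@(1, 1): e=[0,-13,39] → .  [on edge]
    (2,3)@(5, 7): e=[4,3,19] → X
    (3,3)@(7, 7): e=[24,5,-3] → .
    (2,4)@(5, 9): e=[-8,7,27] → .
    (3,4)@(7, 9): e=[12,9,5] → X
    (4,4)@(9, 9): e=[32,11,-17] → .
    (3,5)@(7, 11): e=[0,13,13] → X  [on edge]
    (4,5)@(9, 11): e=[20,15,-9] → .
    (3,6)@(7, 13): e=[-12,17,21] → .
  covered (3 px):
    . . . . . . . . .
    . . . . . . . . .
    . . . . . . . . .
    . . X . . . . . .
    . . . X . . . . .
    . . . X . . . . .
    . . . . . . . . .
    . . . . . . . . .
    . . . . . . . . .
    . . . . . . . . .
T1:
  2·area = 64
  edge (12, 4)→(16, 12): d=(4,8) right/bottom  bias=-1
  edge (16, 12)→(11, 18): d=(-5,6) right/bottom  bias=-1
  edge (11, 18)→(12, 4): d=(1,-14) top-left  bias=+0
    (6,3)@(13, 7): e=[4,43,17] → X
    (7,3)@(15, 7): e=[-12,31,45] → .
    (6,4)@(13, 9): e=[12,33,19] → X
    (7,4)@(15, 9): e=[-4,21,47] → .
    (6,5)@(13, 11): e=[20,23,21] → X
    (7,5)@(15, 11): e=[4,11,49] → X
    (8,5)@(17, 11): e=[-12,-1,77] → .
    (6,6)@(13, 13): e=[28,13,23] → X
    (8,6)@(17, 13): e=[-4,-11,79] → .
    (6,7)@(13, 15): e=[36,3,25] → X
    (7,7)@(15, 15): e=[20,-9,53] → .
    (6,8)@(13, 17): e=[44,-7,27] → .
  covered (7 px):
    . . . . . . . . .
    . . . . . . . . .
    . . . . . . . . .
    . . . . . . X . .
    . . . . . . X . .
    . . . . . . X X .
    . . . . . . X X .
    . . . . . . X . .
    . . . . . . . . .
    . . . . . . . . .

Final: [[6,3],[6,4],[6,5],[7,5],[6,6],[7,6],[6,7]]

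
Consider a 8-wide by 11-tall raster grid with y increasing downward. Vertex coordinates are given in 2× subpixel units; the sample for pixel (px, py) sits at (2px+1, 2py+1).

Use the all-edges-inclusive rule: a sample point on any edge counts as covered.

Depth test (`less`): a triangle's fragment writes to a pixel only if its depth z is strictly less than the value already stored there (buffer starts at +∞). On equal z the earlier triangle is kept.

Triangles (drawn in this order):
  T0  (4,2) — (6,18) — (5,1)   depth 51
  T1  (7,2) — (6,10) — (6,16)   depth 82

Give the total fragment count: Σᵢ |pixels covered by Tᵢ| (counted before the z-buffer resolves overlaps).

T0:
  2·area = 18  (B↔C swapped to make it positive)
  edge (4, 2)→(5, 1): d=(1,-1) inclusive
  edge (5, 1)→(6, 18): d=(1,17) inclusive
  edge (6, 18)→(4, 2): d=(-2,-16) inclusive
    (2,0)@(5, 1): e=[0,0,18] → #  [on edge]
    (3,0)@(7, 1): e=[2,-34,50] → ·
    (1,1)@(3, 3): e=[0,36,-18] → ·  [on edge]
    (2,1)@(5, 3): e=[2,2,14] → #
    (3,1)@(7, 3): e=[4,-32,46] → ·
    (0,2)@(1, 5): e=[0,72,-54] → ·  [on edge]
    (2,2)@(5, 5): e=[4,4,10] → #
    (3,2)@(7, 5): e=[6,-30,42] → ·
    (2,3)@(5, 7): e=[6,6,6] → #
    (3,3)@(7, 7): e=[8,-28,38] → ·
    (2,4)@(5, 9): e=[8,8,2] → #
    (3,4)@(7, 9): e=[10,-26,34] → ·
  covered (5 px):
    · · # · · · · ·
    · · # · · · · ·
    · · # · · · · ·
    · · # · · · · ·
    · · # · · · · ·
    · · · · · · · ·
    · · · · · · · ·
    · · · · · · · ·
    · · · · · · · ·
    · · · · · · · ·
    · · · · · · · ·
T1:
  2·area = 6  (B↔C swapped to make it positive)
  edge (7, 2)→(6, 16): d=(-1,14) inclusive
  edge (6, 16)→(6, 10): d=(0,-6) inclusive
  edge (6, 10)→(7, 2): d=(1,-8) inclusive
  covered (0 px):
    · · · · · · · ·
    · · · · · · · ·
    · · · · · · · ·
    · · · · · · · ·
    · · · · · · · ·
    · · · · · · · ·
    · · · · · · · ·
    · · · · · · · ·
    · · · · · · · ·
    · · · · · · · ·
    · · · · · · · ·

Result: 5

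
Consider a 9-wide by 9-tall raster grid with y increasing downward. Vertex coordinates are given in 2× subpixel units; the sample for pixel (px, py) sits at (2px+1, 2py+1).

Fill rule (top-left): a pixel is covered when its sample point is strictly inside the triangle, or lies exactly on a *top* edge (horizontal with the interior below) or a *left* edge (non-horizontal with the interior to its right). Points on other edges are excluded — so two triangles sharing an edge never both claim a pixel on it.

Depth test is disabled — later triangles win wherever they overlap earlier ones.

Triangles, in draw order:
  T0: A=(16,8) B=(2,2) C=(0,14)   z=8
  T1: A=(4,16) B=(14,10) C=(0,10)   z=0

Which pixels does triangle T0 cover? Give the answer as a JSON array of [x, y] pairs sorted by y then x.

T0:
  2·area = 180  (B↔C swapped to make it positive)
  edge (16, 8)→(0, 14): d=(-16,6) right/bottom  bias=-1
  edge (0, 14)→(2, 2): d=(2,-12) top-left  bias=+0
  edge (2, 2)→(16, 8): d=(14,6) right/bottom  bias=-1
    (1,1)@(3, 3): e=[158,14,8] → X
    (2,1)@(5, 3): e=[146,38,-4] → .
    (1,2)@(3, 5): e=[126,18,36] → X
    (2,2)@(5, 5): e=[114,42,24] → X
    (3,2)@(7, 5): e=[102,66,12] → X
    (4,2)@(9, 5): e=[90,90,0] → .  [on edge]
    (1,3)@(3, 7): e=[94,22,64] → X
    (4,3)@(9, 7): e=[58,94,28] → X
    (5,3)@(11, 7): e=[46,118,16] → X
    (6,3)@(13, 7): e=[34,142,4] → X
    (7,3)@(15, 7): e=[22,166,-8] → .
    (0,4)@(1, 9): e=[74,2,104] → X
  covered (22 px):
    . . . . . . . . .
    . X . . . . . . .
    . X X X . . . . .
    . X X X X X X . .
    X X X X X X X . .
    X X X X . . . . .
    X . . . . . . . .
    . . . . . . . . .
    . . . . . . . . .
T1:
  2·area = 84  (B↔C swapped to make it positive)
  edge (4, 16)→(0, 10): d=(-4,-6) top-left  bias=+0
  edge (0, 10)→(14, 10): d=(14,0) top-left  bias=+0
  edge (14, 10)→(4, 16): d=(-10,6) right/bottom  bias=-1
    (0,5)@(1, 11): e=[2,14,68] → X
    (1,5)@(3, 11): e=[14,14,56] → X
    (2,5)@(5, 11): e=[26,14,44] → X
    (3,5)@(7, 11): e=[38,14,32] → X
    (4,5)@(9, 11): e=[50,14,20] → X
    (5,5)@(11, 11): e=[62,14,8] → X
    (6,5)@(13, 11): e=[74,14,-4] → .
    (0,6)@(1, 13): e=[-6,42,48] → .
    (1,6)@(3, 13): e=[6,42,36] → X
    (4,6)@(9, 13): e=[42,42,0] → .  [on edge]
    (5,6)@(11, 13): e=[54,42,-12] → .
    (1,7)@(3, 15): e=[-2,70,16] → .
  covered (10 px):
    . . . . . . . . .
    . . . . . . . . .
    . . . . . . . . .
    . . . . . . . . .
    . . . . . . . . .
    X X X X X X . . .
    . X X X . . . . .
    . . X . . . . . .
    . . . . . . . . .

Answer: [[1,1],[1,2],[2,2],[3,2],[1,3],[2,3],[3,3],[4,3],[5,3],[6,3],[0,4],[1,4],[2,4],[3,4],[4,4],[5,4],[6,4],[0,5],[1,5],[2,5],[3,5],[0,6]]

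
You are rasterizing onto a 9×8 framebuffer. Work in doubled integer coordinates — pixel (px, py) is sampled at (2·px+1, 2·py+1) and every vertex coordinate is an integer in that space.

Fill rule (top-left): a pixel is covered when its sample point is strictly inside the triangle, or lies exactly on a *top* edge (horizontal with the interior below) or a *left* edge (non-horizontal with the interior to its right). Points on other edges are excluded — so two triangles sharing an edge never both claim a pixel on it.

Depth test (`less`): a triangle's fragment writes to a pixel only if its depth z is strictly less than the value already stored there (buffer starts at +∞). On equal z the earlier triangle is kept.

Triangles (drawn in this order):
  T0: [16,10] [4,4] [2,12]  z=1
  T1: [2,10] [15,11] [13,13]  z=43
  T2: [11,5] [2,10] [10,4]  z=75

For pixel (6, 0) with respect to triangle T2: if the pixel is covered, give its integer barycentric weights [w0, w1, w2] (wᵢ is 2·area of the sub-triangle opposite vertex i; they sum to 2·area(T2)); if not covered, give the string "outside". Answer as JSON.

T0:
  2·area = 108  (B↔C swapped to make it positive)
  edge (16, 10)→(2, 12): d=(-14,2) right/bottom  bias=-1
  edge (2, 12)→(4, 4): d=(2,-8) top-left  bias=+0
  edge (4, 4)→(16, 10): d=(12,6) right/bottom  bias=-1
    (2,2)@(5, 5): e=[92,10,6] → █
    (3,2)@(7, 5): e=[88,26,-6] → ·
    (2,3)@(5, 7): e=[64,14,30] → █
    (3,3)@(7, 7): e=[60,30,18] → █
    (4,3)@(9, 7): e=[56,46,6] → █
    (5,3)@(11, 7): e=[52,62,-6] → ·
    (1,4)@(3, 9): e=[40,2,66] → █
    (5,4)@(11, 9): e=[24,66,18] → █
    (6,4)@(13, 9): e=[20,82,6] → █
    (7,4)@(15, 9): e=[16,98,-6] → ·
    (1,5)@(3, 11): e=[12,6,90] → █
    (4,5)@(9, 11): e=[0,54,54] → ·  [on edge]
  covered (13 px):
    · · · · · · · · ·
    · · · · · · · · ·
    · · █ · · · · · ·
    · · █ █ █ · · · ·
    · █ █ █ █ █ █ · ·
    · █ █ █ · · · · ·
    · · · · · · · · ·
    · · · · · · · · ·
T1:
  2·area = 28
  edge (2, 10)→(15, 11): d=(13,1) right/bottom  bias=-1
  edge (15, 11)→(13, 13): d=(-2,2) right/bottom  bias=-1
  edge (13, 13)→(2, 10): d=(-11,-3) top-left  bias=+0
    (8,4)@(17, 9): e=[-28,0,56] → ·  [on edge]
    (3,5)@(7, 11): e=[8,16,4] → █
    (4,5)@(9, 11): e=[6,12,10] → █
    (5,5)@(11, 11): e=[4,8,16] → █
    (6,5)@(13, 11): e=[2,4,22] → █
    (7,5)@(15, 11): e=[0,0,28] → ·  [on edge]
    (3,6)@(7, 13): e=[34,12,-18] → ·
    (4,6)@(9, 13): e=[32,8,-12] → ·
    (5,6)@(11, 13): e=[30,4,-6] → ·
    (6,6)@(13, 13): e=[28,0,0] → ·  [on edge]
    (5,7)@(11, 15): e=[56,0,-28] → ·  [on edge]
  covered (4 px):
    · · · · · · · · ·
    · · · · · · · · ·
    · · · · · · · · ·
    · · · · · · · · ·
    · · · · · · · · ·
    · · · █ █ █ █ · ·
    · · · · · · · · ·
    · · · · · · · · ·
T2:
  2·area = 14
  edge (11, 5)→(2, 10): d=(-9,5) right/bottom  bias=-1
  edge (2, 10)→(10, 4): d=(8,-6) top-left  bias=+0
  edge (10, 4)→(11, 5): d=(1,1) right/bottom  bias=-1
    (3,0)@(7, 1): e=[56,-42,0] → ·  [on edge]
    (4,1)@(9, 3): e=[28,-14,0] → ·  [on edge]
    (4,2)@(9, 5): e=[10,2,2] → █
    (5,2)@(11, 5): e=[0,14,0] → ·  [on edge]
    (3,3)@(7, 7): e=[2,6,6] → █
    (4,3)@(9, 7): e=[-8,18,4] → ·
    (6,3)@(13, 7): e=[-28,42,0] → ·  [on edge]
    (3,4)@(7, 9): e=[-16,22,8] → ·
    (7,4)@(15, 9): e=[-56,70,0] → ·  [on edge]
    (8,5)@(17, 11): e=[-84,98,0] → ·  [on edge]
  covered (2 px):
    · · · · · · · · ·
    · · · · · · · · ·
    · · · · █ · · · ·
    · · · █ · · · · ·
    · · · · · · · · ·
    · · · · · · · · ·
    · · · · · · · · ·
    · · · · · · · · ·

Final: "outside"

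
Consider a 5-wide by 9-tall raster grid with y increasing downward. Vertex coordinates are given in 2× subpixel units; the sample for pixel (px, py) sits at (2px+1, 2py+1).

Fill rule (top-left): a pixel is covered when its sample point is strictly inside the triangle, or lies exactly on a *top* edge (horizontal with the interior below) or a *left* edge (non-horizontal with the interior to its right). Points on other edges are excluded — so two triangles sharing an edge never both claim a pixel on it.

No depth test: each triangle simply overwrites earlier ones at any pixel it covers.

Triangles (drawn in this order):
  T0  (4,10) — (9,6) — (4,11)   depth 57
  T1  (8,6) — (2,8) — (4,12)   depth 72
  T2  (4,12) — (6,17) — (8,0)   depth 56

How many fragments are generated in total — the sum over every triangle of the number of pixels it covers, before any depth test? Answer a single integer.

T0:
  2·area = 5
  edge (4, 10)→(9, 6): d=(5,-4) top-left  bias=+0
  edge (9, 6)→(4, 11): d=(-5,5) right/bottom  bias=-1
  edge (4, 11)→(4, 10): d=(0,-1) top-left  bias=+0
  covered (0 px):
    · · · · ·
    · · · · ·
    · · · · ·
    · · · · ·
    · · · · ·
    · · · · ·
    · · · · ·
    · · · · ·
    · · · · ·
T1:
  2·area = 28  (B↔C swapped to make it positive)
  edge (8, 6)→(4, 12): d=(-4,6) right/bottom  bias=-1
  edge (4, 12)→(2, 8): d=(-2,-4) top-left  bias=+0
  edge (2, 8)→(8, 6): d=(6,-2) top-left  bias=+0
    (2,3)@(5, 7): e=[14,14,0] → █  [on edge]
    (3,3)@(7, 7): e=[2,22,4] → █
    (4,3)@(9, 7): e=[-10,30,8] → ·
    (1,4)@(3, 9): e=[18,2,8] → █
    (3,4)@(7, 9): e=[-6,18,16] → ·
    (1,5)@(3, 11): e=[10,-2,20] → ·
    (2,5)@(5, 11): e=[-2,6,24] → ·
  covered (4 px):
    · · · · ·
    · · · · ·
    · · · · ·
    · · █ █ ·
    · █ █ · ·
    · · · · ·
    · · · · ·
    · · · · ·
    · · · · ·
T2:
  2·area = 44  (B↔C swapped to make it positive)
  edge (4, 12)→(8, 0): d=(4,-12) top-left  bias=+0
  edge (8, 0)→(6, 17): d=(-2,17) right/bottom  bias=-1
  edge (6, 17)→(4, 12): d=(-2,-5) top-left  bias=+0
    (3,1)@(7, 3): e=[0,11,33] → █  [on edge]
    (4,1)@(9, 3): e=[24,-23,43] → ·
    (3,2)@(7, 5): e=[8,7,29] → █
    (4,2)@(9, 5): e=[32,-27,39] → ·
    (3,3)@(7, 7): e=[16,3,25] → █
    (4,3)@(9, 7): e=[40,-31,35] → ·
    (2,4)@(5, 9): e=[0,33,11] → █  [on edge]
    (3,4)@(7, 9): e=[24,-1,21] → ·
    (2,5)@(5, 11): e=[8,29,7] → █
    (3,5)@(7, 11): e=[32,-5,17] → ·
    (2,6)@(5, 13): e=[16,25,3] → █
    (3,6)@(7, 13): e=[40,-9,13] → ·
    (1,7)@(3, 15): e=[0,55,-11] → ·  [on edge]
  covered (6 px):
    · · · · ·
    · · · █ ·
    · · · █ ·
    · · · █ ·
    · · █ · ·
    · · █ · ·
    · · █ · ·
    · · · · ·
    · · · · ·

Result: 10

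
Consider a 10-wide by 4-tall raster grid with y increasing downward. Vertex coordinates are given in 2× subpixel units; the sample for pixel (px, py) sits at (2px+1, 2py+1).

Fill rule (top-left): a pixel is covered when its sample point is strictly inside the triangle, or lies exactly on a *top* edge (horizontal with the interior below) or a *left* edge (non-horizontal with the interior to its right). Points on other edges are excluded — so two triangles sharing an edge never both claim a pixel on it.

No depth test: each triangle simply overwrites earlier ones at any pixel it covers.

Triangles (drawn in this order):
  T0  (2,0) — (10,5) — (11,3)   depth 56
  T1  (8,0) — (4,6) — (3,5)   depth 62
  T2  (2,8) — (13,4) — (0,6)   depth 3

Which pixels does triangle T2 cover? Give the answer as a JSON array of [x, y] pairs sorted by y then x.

T0:
  2·area = 21  (B↔C swapped to make it positive)
  edge (2, 0)→(11, 3): d=(9,3) right/bottom  bias=-1
  edge (11, 3)→(10, 5): d=(-1,2) right/bottom  bias=-1
  edge (10, 5)→(2, 0): d=(-8,-5) top-left  bias=+0
    (2,0)@(5, 1): e=[0,14,7] → .  [on edge]
    (3,1)@(7, 3): e=[12,8,1] → X
    (4,1)@(9, 3): e=[6,4,11] → X
    (5,1)@(11, 3): e=[0,0,21] → .  [on edge]
    (3,2)@(7, 5): e=[30,6,-15] → .
    (4,2)@(9, 5): e=[24,2,-5] → .
    (8,2)@(17, 5): e=[0,-14,35] → .  [on edge]
    (4,3)@(9, 7): e=[42,0,-21] → .  [on edge]
  covered (2 px):
    . . . . . . . . . .
    . . . X X . . . . .
    . . . . . . . . . .
    . . . . . . . . . .
T1:
  2·area = 10
  edge (8, 0)→(4, 6): d=(-4,6) right/bottom  bias=-1
  edge (4, 6)→(3, 5): d=(-1,-1) top-left  bias=+0
  edge (3, 5)→(8, 0): d=(5,-5) top-left  bias=+0
    (3,0)@(7, 1): e=[2,8,0] → X  [on edge]
    (4,0)@(9, 1): e=[-10,10,10] → .
    (0,1)@(1, 3): e=[30,0,-20] → .  [on edge]
    (2,1)@(5, 3): e=[6,4,0] → X  [on edge]
    (3,1)@(7, 3): e=[-6,6,10] → .
    (1,2)@(3, 5): e=[10,0,0] → X  [on edge]
    (2,2)@(5, 5): e=[-2,2,10] → .
    (0,3)@(1, 7): e=[14,-4,0] → .  [on edge]
    (1,3)@(3, 7): e=[2,-2,10] → .
    (2,3)@(5, 7): e=[-10,0,20] → .  [on edge]
  covered (3 px):
    . . . X . . . . . .
    . . X . . . . . . .
    . X . . . . . . . .
    . . . . . . . . . .
T2:
  2·area = 30  (B↔C swapped to make it positive)
  edge (2, 8)→(0, 6): d=(-2,-2) top-left  bias=+0
  edge (0, 6)→(13, 4): d=(13,-2) top-left  bias=+0
  edge (13, 4)→(2, 8): d=(-11,4) right/bottom  bias=-1
    (3,2)@(7, 5): e=[16,1,13] → X
    (4,2)@(9, 5): e=[20,5,5] → X
    (5,2)@(11, 5): e=[24,9,-3] → .
    (0,3)@(1, 7): e=[0,15,15] → X  [on edge]
    (1,3)@(3, 7): e=[4,19,7] → X
    (2,3)@(5, 7): e=[8,23,-1] → .
    (3,3)@(7, 7): e=[12,27,-9] → .
    (4,3)@(9, 7): e=[16,31,-17] → .
  covered (4 px):
    . . . . . . . . . .
    . . . . . . . . . .
    . . . X X . . . . .
    X X . . . . . . . .

Answer: [[3,2],[4,2],[0,3],[1,3]]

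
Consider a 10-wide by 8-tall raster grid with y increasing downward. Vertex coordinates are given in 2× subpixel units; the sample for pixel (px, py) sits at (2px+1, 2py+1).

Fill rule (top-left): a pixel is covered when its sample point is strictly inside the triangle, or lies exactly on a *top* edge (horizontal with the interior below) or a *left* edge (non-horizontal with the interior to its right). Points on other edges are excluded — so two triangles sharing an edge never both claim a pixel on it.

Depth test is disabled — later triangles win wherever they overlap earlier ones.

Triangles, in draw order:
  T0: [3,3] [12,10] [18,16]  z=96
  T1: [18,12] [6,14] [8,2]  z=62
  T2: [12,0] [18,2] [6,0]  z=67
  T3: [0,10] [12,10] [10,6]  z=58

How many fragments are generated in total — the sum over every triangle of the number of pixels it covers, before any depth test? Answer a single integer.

T0:
  2·area = 12
  edge (3, 3)→(12, 10): d=(9,7) right/bottom  bias=-1
  edge (12, 10)→(18, 16): d=(6,6) right/bottom  bias=-1
  edge (18, 16)→(3, 3): d=(-15,-13) top-left  bias=+0
    (1,0)@(3, 1): e=[-18,0,30] → .  [on edge]
    (1,1)@(3, 3): e=[0,12,0] → .  [on edge]
    (2,1)@(5, 3): e=[-14,0,26] → .  [on edge]
    (3,2)@(7, 5): e=[-10,0,22] → .  [on edge]
    (4,3)@(9, 7): e=[-6,0,18] → .  [on edge]
    (5,4)@(11, 9): e=[-2,0,14] → .  [on edge]
    (6,5)@(13, 11): e=[2,0,10] → .  [on edge]
    (7,6)@(15, 13): e=[6,0,6] → .  [on edge]
    (8,7)@(17, 15): e=[10,0,2] → .  [on edge]
  covered (0 px):
    . . . . . . . . . .
    . . . . . . . . . .
    . . . . . . . . . .
    . . . . . . . . . .
    . . . . . . . . . .
    . . . . . . . . . .
    . . . . . . . . . .
    . . . . . . . . . .
T1:
  2·area = 140
  edge (18, 12)→(6, 14): d=(-12,2) right/bottom  bias=-1
  edge (6, 14)→(8, 2): d=(2,-12) top-left  bias=+0
  edge (8, 2)→(18, 12): d=(10,10) right/bottom  bias=-1
    (3,0)@(7, 1): e=[154,-14,0] → .  [on edge]
    (4,1)@(9, 3): e=[126,14,0] → .  [on edge]
    (4,2)@(9, 5): e=[102,18,20] → X
    (5,2)@(11, 5): e=[98,42,0] → .  [on edge]
    (4,3)@(9, 7): e=[78,22,40] → X
    (5,3)@(11, 7): e=[74,46,20] → X
    (6,3)@(13, 7): e=[70,70,0] → .  [on edge]
    (3,4)@(7, 9): e=[58,2,80] → X
    (6,4)@(13, 9): e=[46,74,20] → X
    (7,4)@(15, 9): e=[42,98,0] → .  [on edge]
    (3,5)@(7, 11): e=[34,6,100] → X
    (7,5)@(15, 11): e=[18,102,20] → X
    (8,5)@(17, 11): e=[14,126,0] → .  [on edge]
    (9,6)@(19, 13): e=[-14,154,0] → .  [on edge]
  covered (15 px):
    . . . . . . . . . .
    . . . . . . . . . .
    . . . . X . . . . .
    . . . . X X . . . .
    . . . X X X X . . .
    . . . X X X X X . .
    . . . X X X . . . .
    . . . . . . . . . .
T2:
  2·area = 12
  edge (12, 0)→(18, 2): d=(6,2) right/bottom  bias=-1
  edge (18, 2)→(6, 0): d=(-12,-2) top-left  bias=+0
  edge (6, 0)→(12, 0): d=(6,0) top-left  bias=+0
    (6,0)@(13, 1): e=[4,2,6] → X
    (7,0)@(15, 1): e=[0,6,6] → .  [on edge]
    (6,1)@(13, 3): e=[16,-22,18] → .
  covered (1 px):
    . . . . . . X . . .
    . . . . . . . . . .
    . . . . . . . . . .
    . . . . . . . . . .
    . . . . . . . . . .
    . . . . . . . . . .
    . . . . . . . . . .
    . . . . . . . . . .
T3:
  2·area = 48  (B↔C swapped to make it positive)
  edge (0, 10)→(10, 6): d=(10,-4) top-left  bias=+0
  edge (10, 6)→(12, 10): d=(2,4) right/bottom  bias=-1
  edge (12, 10)→(0, 10): d=(-12,0) right/bottom  bias=-1
    (4,3)@(9, 7): e=[6,6,36] → X
    (5,3)@(11, 7): e=[14,-2,36] → .
    (1,4)@(3, 9): e=[2,34,12] → X
    (2,4)@(5, 9): e=[10,26,12] → X
    (3,4)@(7, 9): e=[18,18,12] → X
    (5,4)@(11, 9): e=[34,2,12] → X
    (6,4)@(13, 9): e=[42,-6,12] → .
    (1,5)@(3, 11): e=[22,38,-12] → .
    (2,5)@(5, 11): e=[30,30,-12] → .
    (3,5)@(7, 11): e=[38,22,-12] → .
    (4,5)@(9, 11): e=[46,14,-12] → .
    (5,5)@(11, 11): e=[54,6,-12] → .
  covered (6 px):
    . . . . . . . . . .
    . . . . . . . . . .
    . . . . . . . . . .
    . . . . X . . . . .
    . X X X X X . . . .
    . . . . . . . . . .
    . . . . . . . . . .
    . . . . . . . . . .

Answer: 22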